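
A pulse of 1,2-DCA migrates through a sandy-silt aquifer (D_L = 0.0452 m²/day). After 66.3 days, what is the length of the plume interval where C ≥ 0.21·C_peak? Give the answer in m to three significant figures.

The plume is Gaussian with σ = √(2Dt) = √(2 × 0.0452 × 66.3) = 2.448 m.
C/C_peak = exp(−Δx²/(2σ²)) = 0.21 ⇒ Δx = σ·√(−2 ln 0.21) = 2.448 × 1.767 = 4.326 m.
Width = 2Δx = 8.65 m.

8.65 m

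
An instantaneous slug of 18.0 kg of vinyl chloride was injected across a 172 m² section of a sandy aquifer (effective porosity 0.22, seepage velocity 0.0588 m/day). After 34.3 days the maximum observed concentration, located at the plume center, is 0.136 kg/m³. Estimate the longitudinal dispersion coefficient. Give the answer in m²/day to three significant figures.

0.0284 m²/day

At the plume center C_max = M/(n_e·A·√(4πDt)), so D = M²/(4πt·(n_e·A·C_max)²).
n_e·A·C_max = 0.22 × 172 × 0.136 = 5.146 kg/m.
D = 18.0²/(4π × 34.3 × 5.146²) = 0.0284 m²/day.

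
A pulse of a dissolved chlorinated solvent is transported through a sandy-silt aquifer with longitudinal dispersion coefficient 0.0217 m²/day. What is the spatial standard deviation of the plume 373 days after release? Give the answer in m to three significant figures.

Dispersive spreading gives a Gaussian with σ² = 2Dt; advection only shifts the center.
σ = √(2 × 0.0217 × 373) = 4.02 m.

4.02 m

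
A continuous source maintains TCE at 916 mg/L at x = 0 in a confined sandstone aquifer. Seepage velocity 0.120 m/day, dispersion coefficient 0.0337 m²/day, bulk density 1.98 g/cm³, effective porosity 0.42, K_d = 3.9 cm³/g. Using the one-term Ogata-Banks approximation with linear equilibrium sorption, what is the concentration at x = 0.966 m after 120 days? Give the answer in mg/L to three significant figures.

Retardation factor R = 1 + ρ_b·K_d/n = 1 + 1.98 × 3.9/0.42 = 19.39.
Sorption retards both mechanisms: v_R = v/R = 0.006189 m/day, D_R = D/R = 0.001738 m²/day.
v_R·t = 0.006189 × 120 = 0.74268 m; 2√(D_R t) = 0.9134 m; argument = (0.966 − 0.74268)/0.9134 = 0.2445.
C = C₀ × ½·erfc(0.2445) = 916 × 0.3648 = 334 mg/L.

334 mg/L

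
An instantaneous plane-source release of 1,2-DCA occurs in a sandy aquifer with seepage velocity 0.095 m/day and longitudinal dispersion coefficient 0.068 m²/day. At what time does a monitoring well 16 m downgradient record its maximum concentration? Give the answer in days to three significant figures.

161 days

For the 1D instantaneous-source solution, setting ∂C/∂t = 0 at fixed x gives v²t² + 2Dt − x² = 0, so t = (√(D² + v²x²) − D)/v².
√(D² + v²x²) = √(0.068² + 0.095² × 16²) = 1.522; v² = 0.009025.
t = (1.522 − 0.068)/0.009025 = 161 days (vs. the pure-advection estimate x/v = 168 d).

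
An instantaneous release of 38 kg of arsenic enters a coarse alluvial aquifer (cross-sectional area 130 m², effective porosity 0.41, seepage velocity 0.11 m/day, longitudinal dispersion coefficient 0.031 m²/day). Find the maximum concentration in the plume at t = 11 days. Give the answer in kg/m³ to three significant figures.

The peak of an instantaneous 1D plume sits at x = vt; there the Gaussian factor is 1 and C_max = M/(n_e·A·√(4πDt)), where n_e·A is the pore area the mass is dissolved in.
√(4πDt) = √(4π × 0.031 × 11) = 2.070 m, so C_max = 38/(0.41 × 130 × 2.070) = 0.344 kg/m³.

0.344 kg/m³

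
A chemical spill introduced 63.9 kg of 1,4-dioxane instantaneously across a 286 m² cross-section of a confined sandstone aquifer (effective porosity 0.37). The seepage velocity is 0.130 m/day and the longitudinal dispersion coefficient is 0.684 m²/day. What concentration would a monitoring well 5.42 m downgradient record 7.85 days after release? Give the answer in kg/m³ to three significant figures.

For an instantaneous plane source, C(x,t) = M/(n_e·A·√(4πDt)) · exp(−(x−vt)²/(4Dt)), with n_e·A the pore (flow) area.
Plume center vt = 0.130 × 7.85 = 1.0205 m, so the well at 5.42 m is 4.3995 m downgradient of the peak.
√(4πDt) = 8.214 m, giving peak height M/(n_e·A·√(4πDt)) = 63.9/(0.37 × 286 × 8.214) = 0.07352 kg/m³.
(x−vt)²/(4Dt) = (4.3995)²/(4 × 0.684 × 7.85) = 0.9012; exp(−0.9012) = 0.4061.
C = 0.07352 × 0.4061 = 0.0299 kg/m³.

0.0299 kg/m³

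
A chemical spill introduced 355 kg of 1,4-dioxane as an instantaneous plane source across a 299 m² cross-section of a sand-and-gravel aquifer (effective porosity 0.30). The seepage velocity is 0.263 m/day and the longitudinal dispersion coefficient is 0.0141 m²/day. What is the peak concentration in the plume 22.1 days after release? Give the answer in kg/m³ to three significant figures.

2.00 kg/m³

The peak of an instantaneous 1D plume sits at x = vt; there the Gaussian factor is 1 and C_max = M/(n_e·A·√(4πDt)), where n_e·A is the pore area the mass is dissolved in.
√(4πDt) = √(4π × 0.0141 × 22.1) = 1.979 m, so C_max = 355/(0.30 × 299 × 1.979) = 2.00 kg/m³.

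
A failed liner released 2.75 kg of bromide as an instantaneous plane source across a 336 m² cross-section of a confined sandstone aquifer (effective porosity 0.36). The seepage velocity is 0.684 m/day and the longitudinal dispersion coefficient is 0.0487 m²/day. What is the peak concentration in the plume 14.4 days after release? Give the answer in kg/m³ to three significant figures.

0.00766 kg/m³

The peak of an instantaneous 1D plume sits at x = vt; there the Gaussian factor is 1 and C_max = M/(n_e·A·√(4πDt)), where n_e·A is the pore area the mass is dissolved in.
√(4πDt) = √(4π × 0.0487 × 14.4) = 2.969 m, so C_max = 2.75/(0.36 × 336 × 2.969) = 0.00766 kg/m³.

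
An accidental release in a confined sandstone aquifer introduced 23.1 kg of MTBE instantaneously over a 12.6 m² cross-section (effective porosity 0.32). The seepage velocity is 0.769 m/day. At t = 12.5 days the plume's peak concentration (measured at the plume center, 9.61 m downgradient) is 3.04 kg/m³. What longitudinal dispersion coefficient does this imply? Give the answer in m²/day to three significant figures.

At the plume center C_max = M/(n_e·A·√(4πDt)), so D = M²/(4πt·(n_e·A·C_max)²).
n_e·A·C_max = 0.32 × 12.6 × 3.04 = 12.26 kg/m.
D = 23.1²/(4π × 12.5 × 12.26²) = 0.0226 m²/day.

0.0226 m²/day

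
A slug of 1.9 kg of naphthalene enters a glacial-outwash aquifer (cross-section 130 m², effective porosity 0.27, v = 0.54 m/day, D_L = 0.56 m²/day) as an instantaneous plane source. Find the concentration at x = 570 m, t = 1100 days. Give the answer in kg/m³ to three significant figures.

For an instantaneous plane source, C(x,t) = M/(n_e·A·√(4πDt)) · exp(−(x−vt)²/(4Dt)), with n_e·A the pore (flow) area.
Plume center vt = 0.54 × 1100 = 594 m, so the well at 570 m is 24 m upgradient of the peak.
√(4πDt) = 87.98 m, giving peak height M/(n_e·A·√(4πDt)) = 1.9/(0.27 × 130 × 87.98) = 0.0006153 kg/m³.
(x−vt)²/(4Dt) = (-24)²/(4 × 0.56 × 1100) = 0.2338; exp(−0.2338) = 0.7915.
C = 0.0006153 × 0.7915 = 0.000487 kg/m³.

0.000487 kg/m³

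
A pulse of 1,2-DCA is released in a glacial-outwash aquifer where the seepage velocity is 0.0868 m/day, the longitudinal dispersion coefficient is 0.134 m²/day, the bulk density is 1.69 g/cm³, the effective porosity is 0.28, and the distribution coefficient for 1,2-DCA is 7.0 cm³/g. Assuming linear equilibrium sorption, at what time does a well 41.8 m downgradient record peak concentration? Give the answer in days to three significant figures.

20100 days

Retardation factor R = 1 + ρ_b·K_d/n = 1 + 1.69 × 7.0/0.28 = 43.25.
Sorption retards both mechanisms: v_R = v/R = 0.002007 m/day, D_R = D/R = 0.003098 m²/day.
Peak time from v_R²t² + 2D_R t − x² = 0: t = (√(D_R² + v_R²x²) − D_R)/v_R².
√(D_R² + v_R²x²) = √(0.003098² + 0.002007² × 41.8²) = 0.08395; v_R² = 4.028e-06.
t = (0.08395 − 0.003098)/4.028e-06 = 20100 days.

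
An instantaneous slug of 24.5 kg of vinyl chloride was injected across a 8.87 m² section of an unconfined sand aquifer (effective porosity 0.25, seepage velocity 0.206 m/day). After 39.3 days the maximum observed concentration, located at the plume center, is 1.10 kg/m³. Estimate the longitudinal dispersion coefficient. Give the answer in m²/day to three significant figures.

0.204 m²/day

At the plume center C_max = M/(n_e·A·√(4πDt)), so D = M²/(4πt·(n_e·A·C_max)²).
n_e·A·C_max = 0.25 × 8.87 × 1.10 = 2.439 kg/m.
D = 24.5²/(4π × 39.3 × 2.439²) = 0.204 m²/day.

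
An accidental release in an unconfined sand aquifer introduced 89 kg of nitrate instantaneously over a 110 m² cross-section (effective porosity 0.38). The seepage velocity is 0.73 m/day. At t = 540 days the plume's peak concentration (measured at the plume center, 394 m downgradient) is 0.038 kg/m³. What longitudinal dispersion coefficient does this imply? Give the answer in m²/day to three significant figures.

At the plume center C_max = M/(n_e·A·√(4πDt)), so D = M²/(4πt·(n_e·A·C_max)²).
n_e·A·C_max = 0.38 × 110 × 0.038 = 1.588 kg/m.
D = 89²/(4π × 540 × 1.588²) = 0.463 m²/day.

0.463 m²/day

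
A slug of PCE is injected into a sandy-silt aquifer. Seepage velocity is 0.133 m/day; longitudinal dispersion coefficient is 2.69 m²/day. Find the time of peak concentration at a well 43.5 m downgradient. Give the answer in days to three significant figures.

For the 1D instantaneous-source solution, setting ∂C/∂t = 0 at fixed x gives v²t² + 2Dt − x² = 0, so t = (√(D² + v²x²) − D)/v².
√(D² + v²x²) = √(2.69² + 0.133² × 43.5²) = 6.380; v² = 0.017689.
t = (6.380 − 2.69)/0.017689 = 209 days (vs. the pure-advection estimate x/v = 327 d).

209 days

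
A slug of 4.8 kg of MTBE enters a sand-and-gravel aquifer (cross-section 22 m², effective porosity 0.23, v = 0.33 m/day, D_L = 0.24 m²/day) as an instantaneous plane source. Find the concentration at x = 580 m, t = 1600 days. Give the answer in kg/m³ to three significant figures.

For an instantaneous plane source, C(x,t) = M/(n_e·A·√(4πDt)) · exp(−(x−vt)²/(4Dt)), with n_e·A the pore (flow) area.
Plume center vt = 0.33 × 1600 = 528 m, so the well at 580 m is 52 m downgradient of the peak.
√(4πDt) = 69.47 m, giving peak height M/(n_e·A·√(4πDt)) = 4.8/(0.23 × 22 × 69.47) = 0.01366 kg/m³.
(x−vt)²/(4Dt) = (52)²/(4 × 0.24 × 1600) = 1.760; exp(−1.760) = 0.1720.
C = 0.01366 × 0.1720 = 0.00235 kg/m³.

0.00235 kg/m³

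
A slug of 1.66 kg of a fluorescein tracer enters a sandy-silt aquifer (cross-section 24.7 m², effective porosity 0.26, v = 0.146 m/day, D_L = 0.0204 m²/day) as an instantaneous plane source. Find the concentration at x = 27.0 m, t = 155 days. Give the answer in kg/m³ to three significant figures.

For an instantaneous plane source, C(x,t) = M/(n_e·A·√(4πDt)) · exp(−(x−vt)²/(4Dt)), with n_e·A the pore (flow) area.
Plume center vt = 0.146 × 155 = 22.63 m, so the well at 27.0 m is 4.37 m downgradient of the peak.
√(4πDt) = 6.304 m, giving peak height M/(n_e·A·√(4πDt)) = 1.66/(0.26 × 24.7 × 6.304) = 0.04100 kg/m³.
(x−vt)²/(4Dt) = (4.37)²/(4 × 0.0204 × 155) = 1.510; exp(−1.510) = 0.2209.
C = 0.04100 × 0.2209 = 0.00906 kg/m³.

0.00906 kg/m³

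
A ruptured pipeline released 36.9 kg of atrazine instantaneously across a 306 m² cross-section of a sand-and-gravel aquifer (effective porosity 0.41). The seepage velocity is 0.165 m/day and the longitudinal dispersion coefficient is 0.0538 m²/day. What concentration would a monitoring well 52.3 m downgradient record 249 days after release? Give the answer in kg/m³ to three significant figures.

0.00217 kg/m³

For an instantaneous plane source, C(x,t) = M/(n_e·A·√(4πDt)) · exp(−(x−vt)²/(4Dt)), with n_e·A the pore (flow) area.
Plume center vt = 0.165 × 249 = 41.085 m, so the well at 52.3 m is 11.215 m downgradient of the peak.
√(4πDt) = 12.97 m, giving peak height M/(n_e·A·√(4πDt)) = 36.9/(0.41 × 306 × 12.97) = 0.02268 kg/m³.
(x−vt)²/(4Dt) = (11.215)²/(4 × 0.0538 × 249) = 2.347; exp(−2.347) = 0.09566.
C = 0.02268 × 0.09566 = 0.00217 kg/m³.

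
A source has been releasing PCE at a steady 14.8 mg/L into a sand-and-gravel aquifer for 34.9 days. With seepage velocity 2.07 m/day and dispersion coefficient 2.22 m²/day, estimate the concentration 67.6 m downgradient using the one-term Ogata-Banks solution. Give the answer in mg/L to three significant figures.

9.55 mg/L

For a continuous step input, C/C₀ ≈ ½·erfc((x−vt)/(2√(Dt))).
vt = 2.07 × 34.9 = 72.243 m and 2√(Dt) = 2√(2.22 × 34.9) = 17.60 m.
Argument (x−vt)/(2√(Dt)) = (67.6 − 72.243)/17.60 = -0.2638; ½·erfc(-0.2638) = 0.6455.
C = 14.8 × 0.6455 = 9.55 mg/L.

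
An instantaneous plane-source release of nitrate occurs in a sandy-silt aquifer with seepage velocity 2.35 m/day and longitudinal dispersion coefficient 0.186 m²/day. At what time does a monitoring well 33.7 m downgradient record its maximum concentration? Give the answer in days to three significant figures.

14.3 days

For the 1D instantaneous-source solution, setting ∂C/∂t = 0 at fixed x gives v²t² + 2Dt − x² = 0, so t = (√(D² + v²x²) − D)/v².
√(D² + v²x²) = √(0.186² + 2.35² × 33.7²) = 79.20; v² = 5.5225.
t = (79.20 − 0.186)/5.5225 = 14.3 days (vs. the pure-advection estimate x/v = 14.3 d).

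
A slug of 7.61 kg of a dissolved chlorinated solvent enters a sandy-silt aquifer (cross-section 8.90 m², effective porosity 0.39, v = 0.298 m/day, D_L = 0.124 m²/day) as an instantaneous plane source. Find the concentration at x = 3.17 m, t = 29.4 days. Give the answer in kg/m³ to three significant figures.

For an instantaneous plane source, C(x,t) = M/(n_e·A·√(4πDt)) · exp(−(x−vt)²/(4Dt)), with n_e·A the pore (flow) area.
Plume center vt = 0.298 × 29.4 = 8.7612 m, so the well at 3.17 m is 5.5912 m upgradient of the peak.
√(4πDt) = 6.768 m, giving peak height M/(n_e·A·√(4πDt)) = 7.61/(0.39 × 8.90 × 6.768) = 0.3239 kg/m³.
(x−vt)²/(4Dt) = (-5.5912)²/(4 × 0.124 × 29.4) = 2.144; exp(−2.144) = 0.1172.
C = 0.3239 × 0.1172 = 0.0380 kg/m³.

0.0380 kg/m³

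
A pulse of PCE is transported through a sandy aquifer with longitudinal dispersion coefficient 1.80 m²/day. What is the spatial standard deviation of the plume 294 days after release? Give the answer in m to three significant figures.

Dispersive spreading gives a Gaussian with σ² = 2Dt; advection only shifts the center.
σ = √(2 × 1.80 × 294) = 32.5 m.

32.5 m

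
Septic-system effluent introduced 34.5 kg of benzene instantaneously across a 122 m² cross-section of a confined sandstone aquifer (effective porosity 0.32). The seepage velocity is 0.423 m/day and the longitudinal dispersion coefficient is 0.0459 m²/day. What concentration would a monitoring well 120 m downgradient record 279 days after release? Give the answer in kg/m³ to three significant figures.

0.0645 kg/m³

For an instantaneous plane source, C(x,t) = M/(n_e·A·√(4πDt)) · exp(−(x−vt)²/(4Dt)), with n_e·A the pore (flow) area.
Plume center vt = 0.423 × 279 = 118.017 m, so the well at 120 m is 1.983 m downgradient of the peak.
√(4πDt) = 12.69 m, giving peak height M/(n_e·A·√(4πDt)) = 34.5/(0.32 × 122 × 12.69) = 0.06964 kg/m³.
(x−vt)²/(4Dt) = (1.983)²/(4 × 0.0459 × 279) = 0.07677; exp(−0.07677) = 0.9261.
C = 0.06964 × 0.9261 = 0.0645 kg/m³.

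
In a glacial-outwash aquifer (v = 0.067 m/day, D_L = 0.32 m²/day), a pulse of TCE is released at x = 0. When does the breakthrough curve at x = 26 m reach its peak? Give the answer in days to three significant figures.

For the 1D instantaneous-source solution, setting ∂C/∂t = 0 at fixed x gives v²t² + 2Dt − x² = 0, so t = (√(D² + v²x²) − D)/v².
√(D² + v²x²) = √(0.32² + 0.067² × 26²) = 1.771; v² = 0.004489.
t = (1.771 − 0.32)/0.004489 = 323 days (vs. the pure-advection estimate x/v = 388 d).

323 days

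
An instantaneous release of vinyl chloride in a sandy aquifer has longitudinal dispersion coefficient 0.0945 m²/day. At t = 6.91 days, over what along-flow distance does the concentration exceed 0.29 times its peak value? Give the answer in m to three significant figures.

3.60 m

The plume is Gaussian with σ = √(2Dt) = √(2 × 0.0945 × 6.91) = 1.143 m.
C/C_peak = exp(−Δx²/(2σ²)) = 0.29 ⇒ Δx = σ·√(−2 ln 0.29) = 1.143 × 1.573 = 1.798 m.
Width = 2Δx = 3.60 m.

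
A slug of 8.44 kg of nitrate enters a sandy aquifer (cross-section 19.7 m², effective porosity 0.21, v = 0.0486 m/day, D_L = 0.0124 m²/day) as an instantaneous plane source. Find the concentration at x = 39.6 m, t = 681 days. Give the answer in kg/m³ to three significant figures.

0.0566 kg/m³

For an instantaneous plane source, C(x,t) = M/(n_e·A·√(4πDt)) · exp(−(x−vt)²/(4Dt)), with n_e·A the pore (flow) area.
Plume center vt = 0.0486 × 681 = 33.0966 m, so the well at 39.6 m is 6.5034 m downgradient of the peak.
√(4πDt) = 10.30 m, giving peak height M/(n_e·A·√(4πDt)) = 8.44/(0.21 × 19.7 × 10.30) = 0.1981 kg/m³.
(x−vt)²/(4Dt) = (6.5034)²/(4 × 0.0124 × 681) = 1.252; exp(−1.252) = 0.2859.
C = 0.1981 × 0.2859 = 0.0566 kg/m³.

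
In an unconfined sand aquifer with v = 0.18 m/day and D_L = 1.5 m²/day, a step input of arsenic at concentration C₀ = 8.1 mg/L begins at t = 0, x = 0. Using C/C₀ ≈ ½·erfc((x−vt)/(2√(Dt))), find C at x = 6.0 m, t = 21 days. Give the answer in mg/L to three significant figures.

For a continuous step input, C/C₀ ≈ ½·erfc((x−vt)/(2√(Dt))).
vt = 0.18 × 21 = 3.78 m and 2√(Dt) = 2√(1.5 × 21) = 11.22 m.
Argument (x−vt)/(2√(Dt)) = (6.0 − 3.78)/11.22 = 0.1979; ½·erfc(0.1979) = 0.3898.
C = 8.1 × 0.3898 = 3.16 mg/L.

3.16 mg/L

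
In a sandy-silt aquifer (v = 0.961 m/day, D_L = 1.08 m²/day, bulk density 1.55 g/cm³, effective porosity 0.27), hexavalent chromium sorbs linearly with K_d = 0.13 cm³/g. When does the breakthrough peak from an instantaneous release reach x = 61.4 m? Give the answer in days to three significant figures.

Retardation factor R = 1 + ρ_b·K_d/n = 1 + 1.55 × 0.13/0.27 = 1.746.
Sorption retards both mechanisms: v_R = v/R = 0.5504 m/day, D_R = D/R = 0.6186 m²/day.
Peak time from v_R²t² + 2D_R t − x² = 0: t = (√(D_R² + v_R²x²) − D_R)/v_R².
√(D_R² + v_R²x²) = √(0.6186² + 0.5504² × 61.4²) = 33.80; v_R² = 0.3029.
t = (33.80 − 0.6186)/0.3029 = 110 days.

110 days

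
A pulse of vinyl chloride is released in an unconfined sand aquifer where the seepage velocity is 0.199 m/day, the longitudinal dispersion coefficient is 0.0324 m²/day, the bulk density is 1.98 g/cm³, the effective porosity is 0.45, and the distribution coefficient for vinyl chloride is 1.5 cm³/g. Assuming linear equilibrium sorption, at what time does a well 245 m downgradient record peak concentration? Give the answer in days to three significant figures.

9350 days

Retardation factor R = 1 + ρ_b·K_d/n = 1 + 1.98 × 1.5/0.45 = 7.600.
Sorption retards both mechanisms: v_R = v/R = 0.02618 m/day, D_R = D/R = 0.004263 m²/day.
Peak time from v_R²t² + 2D_R t − x² = 0: t = (√(D_R² + v_R²x²) − D_R)/v_R².
√(D_R² + v_R²x²) = √(0.004263² + 0.02618² × 245²) = 6.414; v_R² = 0.0006854.
t = (6.414 − 0.004263)/0.0006854 = 9350 days.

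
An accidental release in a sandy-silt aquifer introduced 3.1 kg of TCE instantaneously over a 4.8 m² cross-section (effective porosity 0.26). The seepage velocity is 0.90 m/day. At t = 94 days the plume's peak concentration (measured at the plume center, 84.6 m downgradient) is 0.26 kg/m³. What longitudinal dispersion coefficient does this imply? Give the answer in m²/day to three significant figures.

0.0773 m²/day

At the plume center C_max = M/(n_e·A·√(4πDt)), so D = M²/(4πt·(n_e·A·C_max)²).
n_e·A·C_max = 0.26 × 4.8 × 0.26 = 0.3245 kg/m.
D = 3.1²/(4π × 94 × 0.3245²) = 0.0773 m²/day.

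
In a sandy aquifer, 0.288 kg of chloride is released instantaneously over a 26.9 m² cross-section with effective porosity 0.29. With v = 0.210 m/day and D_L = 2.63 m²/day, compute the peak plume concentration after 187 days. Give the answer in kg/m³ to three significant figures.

0.000470 kg/m³

The peak of an instantaneous 1D plume sits at x = vt; there the Gaussian factor is 1 and C_max = M/(n_e·A·√(4πDt)), where n_e·A is the pore area the mass is dissolved in.
√(4πDt) = √(4π × 2.63 × 187) = 78.61 m, so C_max = 0.288/(0.29 × 26.9 × 78.61) = 0.000470 kg/m³.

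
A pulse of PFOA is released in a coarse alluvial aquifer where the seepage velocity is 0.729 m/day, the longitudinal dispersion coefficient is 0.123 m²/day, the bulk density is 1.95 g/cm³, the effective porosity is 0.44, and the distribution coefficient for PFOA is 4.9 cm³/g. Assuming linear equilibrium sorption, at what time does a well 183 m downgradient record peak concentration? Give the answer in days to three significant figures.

Retardation factor R = 1 + ρ_b·K_d/n = 1 + 1.95 × 4.9/0.44 = 22.72.
Sorption retards both mechanisms: v_R = v/R = 0.03209 m/day, D_R = D/R = 0.005414 m²/day.
Peak time from v_R²t² + 2D_R t − x² = 0: t = (√(D_R² + v_R²x²) − D_R)/v_R².
√(D_R² + v_R²x²) = √(0.005414² + 0.03209² × 183²) = 5.872; v_R² = 0.001030.
t = (5.872 − 0.005414)/0.001030 = 5700 days.

5700 days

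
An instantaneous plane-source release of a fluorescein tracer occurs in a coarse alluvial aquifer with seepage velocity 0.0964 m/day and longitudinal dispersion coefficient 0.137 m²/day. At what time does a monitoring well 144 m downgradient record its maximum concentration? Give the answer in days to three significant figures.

1480 days

For the 1D instantaneous-source solution, setting ∂C/∂t = 0 at fixed x gives v²t² + 2Dt − x² = 0, so t = (√(D² + v²x²) − D)/v².
√(D² + v²x²) = √(0.137² + 0.0964² × 144²) = 13.88; v² = 0.00929296.
t = (13.88 − 0.137)/0.00929296 = 1480 days (vs. the pure-advection estimate x/v = 1490 d).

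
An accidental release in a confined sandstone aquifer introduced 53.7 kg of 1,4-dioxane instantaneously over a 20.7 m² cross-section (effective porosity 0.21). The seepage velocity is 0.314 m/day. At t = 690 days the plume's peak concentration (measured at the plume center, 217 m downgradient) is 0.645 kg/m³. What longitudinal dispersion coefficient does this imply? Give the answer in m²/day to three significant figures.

0.0423 m²/day

At the plume center C_max = M/(n_e·A·√(4πDt)), so D = M²/(4πt·(n_e·A·C_max)²).
n_e·A·C_max = 0.21 × 20.7 × 0.645 = 2.804 kg/m.
D = 53.7²/(4π × 690 × 2.804²) = 0.0423 m²/day.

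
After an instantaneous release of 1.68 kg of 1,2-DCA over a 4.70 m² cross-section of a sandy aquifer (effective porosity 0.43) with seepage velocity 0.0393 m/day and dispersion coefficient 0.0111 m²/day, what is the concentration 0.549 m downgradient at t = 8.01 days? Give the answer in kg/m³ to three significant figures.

For an instantaneous plane source, C(x,t) = M/(n_e·A·√(4πDt)) · exp(−(x−vt)²/(4Dt)), with n_e·A the pore (flow) area.
Plume center vt = 0.0393 × 8.01 = 0.314793 m, so the well at 0.549 m is 0.234207 m downgradient of the peak.
√(4πDt) = 1.057 m, giving peak height M/(n_e·A·√(4πDt)) = 1.68/(0.43 × 4.70 × 1.057) = 0.7864 kg/m³.
(x−vt)²/(4Dt) = (0.234207)²/(4 × 0.0111 × 8.01) = 0.1542; exp(−0.1542) = 0.8571.
C = 0.7864 × 0.8571 = 0.674 kg/m³.

0.674 kg/m³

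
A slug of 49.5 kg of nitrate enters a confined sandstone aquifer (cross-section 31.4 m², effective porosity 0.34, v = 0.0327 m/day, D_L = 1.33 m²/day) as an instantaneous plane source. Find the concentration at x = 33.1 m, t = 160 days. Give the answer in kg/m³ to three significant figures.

0.0360 kg/m³

For an instantaneous plane source, C(x,t) = M/(n_e·A·√(4πDt)) · exp(−(x−vt)²/(4Dt)), with n_e·A the pore (flow) area.
Plume center vt = 0.0327 × 160 = 5.232 m, so the well at 33.1 m is 27.868 m downgradient of the peak.
√(4πDt) = 51.71 m, giving peak height M/(n_e·A·√(4πDt)) = 49.5/(0.34 × 31.4 × 51.71) = 0.08966 kg/m³.
(x−vt)²/(4Dt) = (27.868)²/(4 × 1.33 × 160) = 0.9124; exp(−0.9124) = 0.4016.
C = 0.08966 × 0.4016 = 0.0360 kg/m³.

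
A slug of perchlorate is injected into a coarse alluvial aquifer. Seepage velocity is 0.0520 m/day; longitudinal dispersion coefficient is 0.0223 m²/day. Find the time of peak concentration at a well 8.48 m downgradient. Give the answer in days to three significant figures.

155 days

For the 1D instantaneous-source solution, setting ∂C/∂t = 0 at fixed x gives v²t² + 2Dt − x² = 0, so t = (√(D² + v²x²) − D)/v².
√(D² + v²x²) = √(0.0223² + 0.0520² × 8.48²) = 0.4415; v² = 0.002704.
t = (0.4415 − 0.0223)/0.002704 = 155 days (vs. the pure-advection estimate x/v = 163 d).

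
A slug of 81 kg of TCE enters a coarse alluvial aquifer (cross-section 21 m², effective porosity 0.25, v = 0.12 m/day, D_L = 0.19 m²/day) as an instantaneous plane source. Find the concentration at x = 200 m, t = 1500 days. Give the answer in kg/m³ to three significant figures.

For an instantaneous plane source, C(x,t) = M/(n_e·A·√(4πDt)) · exp(−(x−vt)²/(4Dt)), with n_e·A the pore (flow) area.
Plume center vt = 0.12 × 1500 = 180 m, so the well at 200 m is 20 m downgradient of the peak.
√(4πDt) = 59.84 m, giving peak height M/(n_e·A·√(4πDt)) = 81/(0.25 × 21 × 59.84) = 0.2578 kg/m³.
(x−vt)²/(4Dt) = (20)²/(4 × 0.19 × 1500) = 0.3509; exp(−0.3509) = 0.7041.
C = 0.2578 × 0.7041 = 0.182 kg/m³.

0.182 kg/m³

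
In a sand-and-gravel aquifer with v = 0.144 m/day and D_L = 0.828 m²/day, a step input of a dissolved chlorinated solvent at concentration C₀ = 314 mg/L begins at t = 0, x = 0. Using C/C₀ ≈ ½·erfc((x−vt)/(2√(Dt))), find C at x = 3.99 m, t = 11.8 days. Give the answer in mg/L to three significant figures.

For a continuous step input, C/C₀ ≈ ½·erfc((x−vt)/(2√(Dt))).
vt = 0.144 × 11.8 = 1.6992 m and 2√(Dt) = 2√(0.828 × 11.8) = 6.252 m.
Argument (x−vt)/(2√(Dt)) = (3.99 − 1.6992)/6.252 = 0.3664; ½·erfc(0.3664) = 0.3022.
C = 314 × 0.3022 = 94.9 mg/L.

94.9 mg/L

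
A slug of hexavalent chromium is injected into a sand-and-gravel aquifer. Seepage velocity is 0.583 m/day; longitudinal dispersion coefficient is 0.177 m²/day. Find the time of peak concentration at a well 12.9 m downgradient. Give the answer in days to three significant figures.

For the 1D instantaneous-source solution, setting ∂C/∂t = 0 at fixed x gives v²t² + 2Dt − x² = 0, so t = (√(D² + v²x²) − D)/v².
√(D² + v²x²) = √(0.177² + 0.583² × 12.9²) = 7.523; v² = 0.339889.
t = (7.523 − 0.177)/0.339889 = 21.6 days (vs. the pure-advection estimate x/v = 22.1 d).

21.6 days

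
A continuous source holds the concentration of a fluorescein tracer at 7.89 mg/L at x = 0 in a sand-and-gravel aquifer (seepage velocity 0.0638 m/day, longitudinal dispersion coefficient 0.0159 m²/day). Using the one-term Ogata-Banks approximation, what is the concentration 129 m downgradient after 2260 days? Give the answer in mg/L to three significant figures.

7.60 mg/L

For a continuous step input, C/C₀ ≈ ½·erfc((x−vt)/(2√(Dt))).
vt = 0.0638 × 2260 = 144.188 m and 2√(Dt) = 2√(0.0159 × 2260) = 11.99 m.
Argument (x−vt)/(2√(Dt)) = (129 − 144.188)/11.99 = -1.267; ½·erfc(-1.267) = 0.9634.
C = 7.89 × 0.9634 = 7.60 mg/L.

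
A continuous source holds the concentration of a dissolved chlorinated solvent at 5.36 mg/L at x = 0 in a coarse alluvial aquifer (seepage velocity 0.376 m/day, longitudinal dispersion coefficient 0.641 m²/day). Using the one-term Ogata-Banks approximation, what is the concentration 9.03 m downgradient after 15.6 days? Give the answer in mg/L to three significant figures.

1.28 mg/L

For a continuous step input, C/C₀ ≈ ½·erfc((x−vt)/(2√(Dt))).
vt = 0.376 × 15.6 = 5.8656 m and 2√(Dt) = 2√(0.641 × 15.6) = 6.324 m.
Argument (x−vt)/(2√(Dt)) = (9.03 − 5.8656)/6.324 = 0.5004; ½·erfc(0.5004) = 0.2396.
C = 5.36 × 0.2396 = 1.28 mg/L.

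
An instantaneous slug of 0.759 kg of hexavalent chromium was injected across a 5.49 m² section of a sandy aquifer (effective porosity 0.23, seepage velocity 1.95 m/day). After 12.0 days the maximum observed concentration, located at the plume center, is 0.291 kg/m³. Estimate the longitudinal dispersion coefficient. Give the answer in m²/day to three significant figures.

At the plume center C_max = M/(n_e·A·√(4πDt)), so D = M²/(4πt·(n_e·A·C_max)²).
n_e·A·C_max = 0.23 × 5.49 × 0.291 = 0.3674 kg/m.
D = 0.759²/(4π × 12.0 × 0.3674²) = 0.0283 m²/day.

0.0283 m²/day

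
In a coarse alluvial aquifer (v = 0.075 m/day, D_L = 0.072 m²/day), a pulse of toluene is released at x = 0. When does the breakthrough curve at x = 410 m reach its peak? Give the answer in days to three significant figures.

For the 1D instantaneous-source solution, setting ∂C/∂t = 0 at fixed x gives v²t² + 2Dt − x² = 0, so t = (√(D² + v²x²) − D)/v².
√(D² + v²x²) = √(0.072² + 0.075² × 410²) = 30.75; v² = 0.005625.
t = (30.75 − 0.072)/0.005625 = 5450 days (vs. the pure-advection estimate x/v = 5470 d).

5450 days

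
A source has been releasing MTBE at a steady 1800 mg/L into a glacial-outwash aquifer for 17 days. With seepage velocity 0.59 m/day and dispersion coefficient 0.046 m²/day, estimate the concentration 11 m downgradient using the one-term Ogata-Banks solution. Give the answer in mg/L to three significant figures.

394 mg/L

For a continuous step input, C/C₀ ≈ ½·erfc((x−vt)/(2√(Dt))).
vt = 0.59 × 17 = 10.03 m and 2√(Dt) = 2√(0.046 × 17) = 1.769 m.
Argument (x−vt)/(2√(Dt)) = (11 − 10.03)/1.769 = 0.5483; ½·erfc(0.5483) = 0.2190.
C = 1800 × 0.2190 = 394 mg/L.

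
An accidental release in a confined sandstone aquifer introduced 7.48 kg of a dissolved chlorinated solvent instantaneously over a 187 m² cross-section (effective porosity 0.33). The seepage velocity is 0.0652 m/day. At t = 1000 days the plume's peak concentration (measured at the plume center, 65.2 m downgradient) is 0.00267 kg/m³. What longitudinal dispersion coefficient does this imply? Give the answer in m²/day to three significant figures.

At the plume center C_max = M/(n_e·A·√(4πDt)), so D = M²/(4πt·(n_e·A·C_max)²).
n_e·A·C_max = 0.33 × 187 × 0.00267 = 0.1648 kg/m.
D = 7.48²/(4π × 1000 × 0.1648²) = 0.164 m²/day.

0.164 m²/day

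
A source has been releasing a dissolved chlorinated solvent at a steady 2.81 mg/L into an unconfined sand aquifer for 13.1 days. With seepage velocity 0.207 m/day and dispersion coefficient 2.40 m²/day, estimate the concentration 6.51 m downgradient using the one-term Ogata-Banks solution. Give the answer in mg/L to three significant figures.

0.888 mg/L

For a continuous step input, C/C₀ ≈ ½·erfc((x−vt)/(2√(Dt))).
vt = 0.207 × 13.1 = 2.7117 m and 2√(Dt) = 2√(2.40 × 13.1) = 11.21 m.
Argument (x−vt)/(2√(Dt)) = (6.51 − 2.7117)/11.21 = 0.3388; ½·erfc(0.3388) = 0.3159.
C = 2.81 × 0.3159 = 0.888 mg/L.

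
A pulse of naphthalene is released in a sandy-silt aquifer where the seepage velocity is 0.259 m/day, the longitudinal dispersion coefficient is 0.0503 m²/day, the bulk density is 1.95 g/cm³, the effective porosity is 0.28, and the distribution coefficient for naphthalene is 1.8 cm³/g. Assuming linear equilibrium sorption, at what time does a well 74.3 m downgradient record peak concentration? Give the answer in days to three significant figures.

Retardation factor R = 1 + ρ_b·K_d/n = 1 + 1.95 × 1.8/0.28 = 13.54.
Sorption retards both mechanisms: v_R = v/R = 0.01913 m/day, D_R = D/R = 0.003715 m²/day.
Peak time from v_R²t² + 2D_R t − x² = 0: t = (√(D_R² + v_R²x²) − D_R)/v_R².
√(D_R² + v_R²x²) = √(0.003715² + 0.01913² × 74.3²) = 1.421; v_R² = 0.0003660.
t = (1.421 − 0.003715)/0.0003660 = 3870 days.

3870 days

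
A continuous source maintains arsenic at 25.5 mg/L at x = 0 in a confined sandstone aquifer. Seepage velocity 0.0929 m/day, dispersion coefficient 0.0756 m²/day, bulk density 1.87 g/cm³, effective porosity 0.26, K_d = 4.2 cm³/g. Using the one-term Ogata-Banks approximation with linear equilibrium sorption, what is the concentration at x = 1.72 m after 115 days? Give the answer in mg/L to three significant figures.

0.828 mg/L

Retardation factor R = 1 + ρ_b·K_d/n = 1 + 1.87 × 4.2/0.26 = 31.21.
Sorption retards both mechanisms: v_R = v/R = 0.002977 m/day, D_R = D/R = 0.002422 m²/day.
v_R·t = 0.002977 × 115 = 0.342355 m; 2√(D_R t) = 1.056 m; argument = (1.72 − 0.342355)/1.056 = 1.305.
C = C₀ × ½·erfc(1.305) = 25.5 × 0.03248 = 0.828 mg/L.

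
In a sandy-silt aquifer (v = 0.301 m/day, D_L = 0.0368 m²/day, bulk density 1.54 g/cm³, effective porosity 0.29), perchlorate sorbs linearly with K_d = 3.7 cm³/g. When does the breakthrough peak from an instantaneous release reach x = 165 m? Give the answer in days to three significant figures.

Retardation factor R = 1 + ρ_b·K_d/n = 1 + 1.54 × 3.7/0.29 = 20.65.
Sorption retards both mechanisms: v_R = v/R = 0.01458 m/day, D_R = D/R = 0.001782 m²/day.
Peak time from v_R²t² + 2D_R t − x² = 0: t = (√(D_R² + v_R²x²) − D_R)/v_R².
√(D_R² + v_R²x²) = √(0.001782² + 0.01458² × 165²) = 2.406; v_R² = 0.0002126.
t = (2.406 − 0.001782)/0.0002126 = 11300 days.

11300 days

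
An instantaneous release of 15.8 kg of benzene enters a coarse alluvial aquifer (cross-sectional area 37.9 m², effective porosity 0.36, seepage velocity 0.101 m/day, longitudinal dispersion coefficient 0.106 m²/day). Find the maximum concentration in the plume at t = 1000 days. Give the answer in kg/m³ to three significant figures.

The peak of an instantaneous 1D plume sits at x = vt; there the Gaussian factor is 1 and C_max = M/(n_e·A·√(4πDt)), where n_e·A is the pore area the mass is dissolved in.
√(4πDt) = √(4π × 0.106 × 1000) = 36.50 m, so C_max = 15.8/(0.36 × 37.9 × 36.50) = 0.0317 kg/m³.

0.0317 kg/m³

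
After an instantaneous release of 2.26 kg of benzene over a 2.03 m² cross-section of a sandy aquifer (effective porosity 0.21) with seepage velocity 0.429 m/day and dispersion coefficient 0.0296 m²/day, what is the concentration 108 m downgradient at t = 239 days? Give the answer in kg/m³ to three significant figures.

For an instantaneous plane source, C(x,t) = M/(n_e·A·√(4πDt)) · exp(−(x−vt)²/(4Dt)), with n_e·A the pore (flow) area.
Plume center vt = 0.429 × 239 = 102.531 m, so the well at 108 m is 5.469 m downgradient of the peak.
√(4πDt) = 9.429 m, giving peak height M/(n_e·A·√(4πDt)) = 2.26/(0.21 × 2.03 × 9.429) = 0.5622 kg/m³.
(x−vt)²/(4Dt) = (5.469)²/(4 × 0.0296 × 239) = 1.057; exp(−1.057) = 0.3475.
C = 0.5622 × 0.3475 = 0.195 kg/m³.

0.195 kg/m³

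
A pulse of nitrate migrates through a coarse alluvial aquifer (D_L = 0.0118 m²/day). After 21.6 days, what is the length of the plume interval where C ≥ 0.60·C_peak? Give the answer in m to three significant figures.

1.44 m

The plume is Gaussian with σ = √(2Dt) = √(2 × 0.0118 × 21.6) = 0.7140 m.
C/C_peak = exp(−Δx²/(2σ²)) = 0.60 ⇒ Δx = σ·√(−2 ln 0.60) = 0.7140 × 1.011 = 0.7219 m.
Width = 2Δx = 1.44 m.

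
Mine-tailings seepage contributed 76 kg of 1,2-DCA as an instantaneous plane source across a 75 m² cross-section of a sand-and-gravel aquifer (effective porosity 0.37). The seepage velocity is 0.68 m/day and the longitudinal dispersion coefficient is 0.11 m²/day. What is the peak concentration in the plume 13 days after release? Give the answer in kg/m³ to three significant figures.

The peak of an instantaneous 1D plume sits at x = vt; there the Gaussian factor is 1 and C_max = M/(n_e·A·√(4πDt)), where n_e·A is the pore area the mass is dissolved in.
√(4πDt) = √(4π × 0.11 × 13) = 4.239 m, so C_max = 76/(0.37 × 75 × 4.239) = 0.646 kg/m³.

0.646 kg/m³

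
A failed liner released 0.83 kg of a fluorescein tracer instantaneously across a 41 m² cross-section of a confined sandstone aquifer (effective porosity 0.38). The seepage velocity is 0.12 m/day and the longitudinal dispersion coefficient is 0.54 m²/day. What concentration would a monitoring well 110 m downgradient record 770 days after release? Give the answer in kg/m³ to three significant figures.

For an instantaneous plane source, C(x,t) = M/(n_e·A·√(4πDt)) · exp(−(x−vt)²/(4Dt)), with n_e·A the pore (flow) area.
Plume center vt = 0.12 × 770 = 92.4 m, so the well at 110 m is 17.6 m downgradient of the peak.
√(4πDt) = 72.28 m, giving peak height M/(n_e·A·√(4πDt)) = 0.83/(0.38 × 41 × 72.28) = 0.0007370 kg/m³.
(x−vt)²/(4Dt) = (17.6)²/(4 × 0.54 × 770) = 0.1862; exp(−0.1862) = 0.8301.
C = 0.0007370 × 0.8301 = 0.000612 kg/m³.

0.000612 kg/m³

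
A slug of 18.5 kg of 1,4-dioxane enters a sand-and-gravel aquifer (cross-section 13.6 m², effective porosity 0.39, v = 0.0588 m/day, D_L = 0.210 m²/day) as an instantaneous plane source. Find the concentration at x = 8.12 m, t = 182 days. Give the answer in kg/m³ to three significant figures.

For an instantaneous plane source, C(x,t) = M/(n_e·A·√(4πDt)) · exp(−(x−vt)²/(4Dt)), with n_e·A the pore (flow) area.
Plume center vt = 0.0588 × 182 = 10.7016 m, so the well at 8.12 m is 2.5816 m upgradient of the peak.
√(4πDt) = 21.92 m, giving peak height M/(n_e·A·√(4πDt)) = 18.5/(0.39 × 13.6 × 21.92) = 0.1591 kg/m³.
(x−vt)²/(4Dt) = (-2.5816)²/(4 × 0.210 × 182) = 0.04359; exp(−0.04359) = 0.9573.
C = 0.1591 × 0.9573 = 0.152 kg/m³.

0.152 kg/m³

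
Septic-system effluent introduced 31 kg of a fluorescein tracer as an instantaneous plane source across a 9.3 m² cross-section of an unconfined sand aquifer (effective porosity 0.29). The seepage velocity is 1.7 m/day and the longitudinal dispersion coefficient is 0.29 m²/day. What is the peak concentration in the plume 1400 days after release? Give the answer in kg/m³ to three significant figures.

0.161 kg/m³

The peak of an instantaneous 1D plume sits at x = vt; there the Gaussian factor is 1 and C_max = M/(n_e·A·√(4πDt)), where n_e·A is the pore area the mass is dissolved in.
√(4πDt) = √(4π × 0.29 × 1400) = 71.43 m, so C_max = 31/(0.29 × 9.3 × 71.43) = 0.161 kg/m³.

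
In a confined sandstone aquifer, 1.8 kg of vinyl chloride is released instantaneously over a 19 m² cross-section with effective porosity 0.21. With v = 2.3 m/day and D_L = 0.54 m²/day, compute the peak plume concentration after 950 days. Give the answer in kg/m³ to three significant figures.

The peak of an instantaneous 1D plume sits at x = vt; there the Gaussian factor is 1 and C_max = M/(n_e·A·√(4πDt)), where n_e·A is the pore area the mass is dissolved in.
√(4πDt) = √(4π × 0.54 × 950) = 80.29 m, so C_max = 1.8/(0.21 × 19 × 80.29) = 0.00562 kg/m³.

0.00562 kg/m³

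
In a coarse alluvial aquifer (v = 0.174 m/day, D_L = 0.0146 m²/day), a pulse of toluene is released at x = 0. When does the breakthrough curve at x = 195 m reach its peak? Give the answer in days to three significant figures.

1120 days

For the 1D instantaneous-source solution, setting ∂C/∂t = 0 at fixed x gives v²t² + 2Dt − x² = 0, so t = (√(D² + v²x²) − D)/v².
√(D² + v²x²) = √(0.0146² + 0.174² × 195²) = 33.93; v² = 0.030276.
t = (33.93 − 0.0146)/0.030276 = 1120 days (vs. the pure-advection estimate x/v = 1120 d).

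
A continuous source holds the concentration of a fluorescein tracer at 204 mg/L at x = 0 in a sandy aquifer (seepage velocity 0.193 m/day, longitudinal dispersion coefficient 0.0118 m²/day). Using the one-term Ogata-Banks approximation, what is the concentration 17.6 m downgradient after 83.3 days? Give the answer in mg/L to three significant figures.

28.3 mg/L

For a continuous step input, C/C₀ ≈ ½·erfc((x−vt)/(2√(Dt))).
vt = 0.193 × 83.3 = 16.0769 m and 2√(Dt) = 2√(0.0118 × 83.3) = 1.983 m.
Argument (x−vt)/(2√(Dt)) = (17.6 − 16.0769)/1.983 = 0.7681; ½·erfc(0.7681) = 0.1387.
C = 204 × 0.1387 = 28.3 mg/L.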